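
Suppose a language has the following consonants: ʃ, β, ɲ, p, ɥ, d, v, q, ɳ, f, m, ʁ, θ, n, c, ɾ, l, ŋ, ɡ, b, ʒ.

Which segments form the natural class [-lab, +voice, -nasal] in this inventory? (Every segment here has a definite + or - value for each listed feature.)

Checking each segment against [-labial], [+voice], [-nasal]: /d/ (voiced alveolar stop), /ʁ/ (voiced uvular fricative), /ɾ/ (alveolar tap), /l/ (alveolar lateral approximant), /ɡ/ (voiced velar stop), /ʒ/ (voiced postalveolar fricative) satisfy every feature; every other segment in the inventory fails at least one.

d, ʁ, ɾ, l, ɡ, ʒ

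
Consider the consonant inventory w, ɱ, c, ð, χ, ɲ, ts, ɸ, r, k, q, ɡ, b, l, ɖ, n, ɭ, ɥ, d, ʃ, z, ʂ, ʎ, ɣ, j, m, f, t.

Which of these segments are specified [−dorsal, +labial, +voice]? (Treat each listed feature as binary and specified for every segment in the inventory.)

ɱ, b, m

Eliminate segments failing any feature: /w, c, χ, ɲ, k, q, ɡ, ɥ, ʎ, ɣ, j/ are [+dorsal]; /ð, ts, r, l, ɖ, n, ɭ, d, ʃ, z, ʂ, t/ are [−labial]; /ɸ, f/ are [−voice]. The remaining /ɱ, b, m/ satisfy [−dorsal], [+labial], [+voice].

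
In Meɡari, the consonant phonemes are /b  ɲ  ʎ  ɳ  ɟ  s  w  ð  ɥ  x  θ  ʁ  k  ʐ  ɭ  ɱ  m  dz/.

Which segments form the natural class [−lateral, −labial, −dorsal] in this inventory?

Eliminate segments failing any feature: /b, w, ɥ, ɱ, m/ are [+labial]; /ɲ, ɟ, x, ʁ, k/ are [+dorsal]; /ʎ, ɭ/ are [+lateral]. The remaining /ɳ, s, ð, θ, ʐ, dz/ satisfy [−lateral], [−labial], [−dorsal].

ɳ, s, ð, θ, ʐ, dz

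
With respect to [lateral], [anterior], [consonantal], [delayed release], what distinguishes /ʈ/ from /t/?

/ʈ/ is the voiceless retroflex stop and /t/ is the voiceless alveolar stop. Both are [−lateral], [+consonantal], [−delayed release]. /ʈ/ is [−anterior] while /t/ is [+anterior], so the distinguishing feature is [anterior].

[anterior]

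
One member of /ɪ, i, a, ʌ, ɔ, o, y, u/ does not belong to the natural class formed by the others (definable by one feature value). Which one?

a

[low] groups all but one: /ʌ, u, ɔ, i, y, ɪ, o/ share [−low] while /a/ (low unrounded vowel) alone is [+low]. Removing any other segment would not leave a single-feature class that excludes it.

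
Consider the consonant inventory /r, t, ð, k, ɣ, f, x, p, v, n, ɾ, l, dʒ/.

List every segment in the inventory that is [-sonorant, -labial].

t, ð, k, ɣ, x, dʒ

Checking each segment against [-sonorant], [-labial]: /t/ (voiceless alveolar stop), /ð/ (voiced dental fricative), /k/ (voiceless velar stop), /ɣ/ (voiced velar fricative), /x/ (voiceless velar fricative), /dʒ/ (voiced postalveolar affricate) satisfy every feature; every other segment in the inventory fails at least one.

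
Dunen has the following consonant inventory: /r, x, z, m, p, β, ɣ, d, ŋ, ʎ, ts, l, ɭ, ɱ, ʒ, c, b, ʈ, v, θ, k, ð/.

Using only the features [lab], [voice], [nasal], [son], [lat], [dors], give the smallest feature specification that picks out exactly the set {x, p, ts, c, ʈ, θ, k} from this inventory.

Every target segment is [-voice] and no other inventory member is, so one feature is enough.

[-voice]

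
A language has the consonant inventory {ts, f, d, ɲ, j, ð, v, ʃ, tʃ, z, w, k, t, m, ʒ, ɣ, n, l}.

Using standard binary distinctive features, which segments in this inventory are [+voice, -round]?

Among the inventory, the [+voice] segments are /d, ɲ, j, ð, v, z, w, m, ʒ, ɣ, n, l/.
Then [-round] leaves /d, ɲ, j, ð, v, z, m, ʒ, ɣ, n, l/.

d, ɲ, j, ð, v, z, m, ʒ, ɣ, n, l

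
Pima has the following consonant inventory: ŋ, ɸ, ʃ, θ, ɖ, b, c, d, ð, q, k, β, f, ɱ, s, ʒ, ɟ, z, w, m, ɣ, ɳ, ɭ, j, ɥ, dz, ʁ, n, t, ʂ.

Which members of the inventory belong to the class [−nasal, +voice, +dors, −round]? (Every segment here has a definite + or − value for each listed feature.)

Checking each segment against [−nasal], [+voice], [+dorsal], [−round]: /ɟ/ (voiced palatal stop), /ɣ/ (voiced velar fricative), /j/ (palatal glide), /ʁ/ (voiced uvular fricative) satisfy every feature; every other segment in the inventory fails at least one.

ɟ, ɣ, j, ʁ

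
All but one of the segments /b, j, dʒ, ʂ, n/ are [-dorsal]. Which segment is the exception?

/n, ʂ, dʒ, b/ are all [-dorsal]; /j/ (palatal glide) is [+dorsal].

j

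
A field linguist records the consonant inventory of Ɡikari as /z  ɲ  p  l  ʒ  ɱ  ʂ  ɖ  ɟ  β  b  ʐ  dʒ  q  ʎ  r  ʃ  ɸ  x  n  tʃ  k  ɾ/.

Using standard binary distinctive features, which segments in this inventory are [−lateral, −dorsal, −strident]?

Checking each segment against [−lateral], [−dorsal], [−strident]: /p/ (voiceless bilabial stop), /ɱ/ (labiodental nasal), /ɖ/ (voiced retroflex stop), /β/ (voiced bilabial fricative), /b/ (voiced bilabial stop), /r/ (alveolar trill), among others, satisfy every feature; every other segment in the inventory fails at least one.

p, ɱ, ɖ, β, b, r, ɸ, n, ɾ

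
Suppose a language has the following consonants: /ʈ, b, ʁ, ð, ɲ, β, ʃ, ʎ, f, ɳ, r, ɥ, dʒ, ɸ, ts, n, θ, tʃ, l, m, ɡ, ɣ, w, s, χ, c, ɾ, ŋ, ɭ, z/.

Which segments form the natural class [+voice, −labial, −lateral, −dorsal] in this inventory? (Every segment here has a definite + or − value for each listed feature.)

ð, ɳ, r, dʒ, n, ɾ, z

Checking each segment against [+voice], [−labial], [−lateral], [−dorsal]: /ð/ (voiced dental fricative), /ɳ/ (retroflex nasal), /r/ (alveolar trill), /dʒ/ (voiced postalveolar affricate), /n/ (alveolar nasal), /ɾ/ (alveolar tap), among others, satisfy every feature; every other segment in the inventory fails at least one.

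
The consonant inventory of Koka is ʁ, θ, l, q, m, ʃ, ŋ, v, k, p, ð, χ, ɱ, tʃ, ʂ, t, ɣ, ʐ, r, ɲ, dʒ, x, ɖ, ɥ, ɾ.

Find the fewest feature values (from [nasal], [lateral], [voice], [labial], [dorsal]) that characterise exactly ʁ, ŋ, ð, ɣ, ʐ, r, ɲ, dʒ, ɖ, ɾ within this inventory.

[+voice, -lateral, -labial]

Every target segment is [+voice], [-lateral], [-labial]; each remaining inventory member fails at least one of these. Each conjunct is needed — [-lateral, -labial] alone would also admit /θ, q, ʃ, k, …/; [+voice, -labial] alone would also admit /l/; [+voice, -lateral] alone would also admit /m, v, ɱ, ɥ/ — and no other combination of two listed features has exactly this extension, so three is the minimum.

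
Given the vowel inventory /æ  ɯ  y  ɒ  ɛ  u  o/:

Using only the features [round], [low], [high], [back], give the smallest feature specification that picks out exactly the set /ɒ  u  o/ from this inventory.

Every target segment is [+back], [+round]; each remaining inventory member fails at least one of these. Each conjunct is needed — [+round] alone would also admit /y/; [+back] alone would also admit /ɯ/ — and no other single listed feature has exactly this extension, so two is the minimum.

[+back, +round]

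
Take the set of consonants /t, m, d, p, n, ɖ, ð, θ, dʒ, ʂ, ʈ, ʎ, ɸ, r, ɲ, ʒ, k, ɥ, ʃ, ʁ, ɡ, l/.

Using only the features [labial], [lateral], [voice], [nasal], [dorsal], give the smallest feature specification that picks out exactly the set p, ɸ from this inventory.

[−voice, +labial]

The class [−voice], [+labial] has exactly /p, ɸ/ as its extension in this inventory. No smaller conjunction from the listed features achieves this: [+labial] alone would also admit /m, ɥ/; [−voice] alone would also admit /t, θ, ʂ, ʈ, …/; and checking the remaining single features turns up none with this extension.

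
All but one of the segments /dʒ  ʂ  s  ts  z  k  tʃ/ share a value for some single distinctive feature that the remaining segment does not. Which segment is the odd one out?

k

/ts, s, ʂ, tʃ, dʒ, z/ are all [+strident], but /k/ (voiceless velar stop) is [−strident]. No other single segment can be removed to leave a set sharing one feature value that the removed segment lacks, so /k/ is the odd one out.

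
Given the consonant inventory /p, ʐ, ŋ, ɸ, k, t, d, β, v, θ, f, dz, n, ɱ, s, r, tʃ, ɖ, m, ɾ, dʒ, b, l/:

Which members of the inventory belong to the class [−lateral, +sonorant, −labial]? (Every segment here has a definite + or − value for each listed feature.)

Eliminate segments failing any feature: /p, ʐ, ɸ, k, t, d, β, v, θ, f, dz, s, tʃ, ɖ, dʒ, b/ are [−sonorant]; /ɱ, m/ are [+labial]; /l/ is [+lateral]. The remaining /ŋ, n, r, ɾ/ satisfy [−lateral], [+sonorant], [−labial].

ŋ, n, r, ɾ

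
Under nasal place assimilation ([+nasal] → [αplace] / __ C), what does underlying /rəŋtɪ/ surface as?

[rəntɪ]

/ŋ/ sits before the [+coronal] consonant /t/, so it takes on [+coronal] and surfaces as /n/. The rest of the form is unaffected: [rəntɪ].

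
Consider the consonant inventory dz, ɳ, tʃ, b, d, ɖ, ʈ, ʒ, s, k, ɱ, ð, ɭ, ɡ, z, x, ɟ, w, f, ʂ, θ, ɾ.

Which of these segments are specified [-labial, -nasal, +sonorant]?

ɭ, ɾ

Checking each segment against [-labial], [-nasal], [+sonorant]: /ɭ/ (retroflex lateral approximant), /ɾ/ (alveolar tap) satisfy every feature; every other segment in the inventory fails at least one.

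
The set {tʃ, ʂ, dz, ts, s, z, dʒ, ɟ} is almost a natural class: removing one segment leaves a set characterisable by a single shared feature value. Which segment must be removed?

The remaining segments after removing /ɟ/ share [+strident]; /ɟ/ (voiced palatal stop) is [−strident]. For every other candidate removal, the leftover set fails to share any single feature value that the removed segment lacks.

ɟ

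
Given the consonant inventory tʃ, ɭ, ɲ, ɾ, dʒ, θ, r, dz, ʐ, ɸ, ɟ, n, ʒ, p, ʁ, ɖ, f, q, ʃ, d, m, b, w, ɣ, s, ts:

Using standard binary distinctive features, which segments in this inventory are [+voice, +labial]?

m, b, w

Eliminate segments failing any feature: /tʃ, θ, ɸ, p, f, q, ʃ, s, ts/ are [−voice]; /ɭ, ɲ, ɾ, dʒ, r, dz, ʐ, ɟ, n, ʒ, ʁ, ɖ, d, ɣ/ are [−labial]. The remaining /m, b, w/ satisfy [+voice], [+labial].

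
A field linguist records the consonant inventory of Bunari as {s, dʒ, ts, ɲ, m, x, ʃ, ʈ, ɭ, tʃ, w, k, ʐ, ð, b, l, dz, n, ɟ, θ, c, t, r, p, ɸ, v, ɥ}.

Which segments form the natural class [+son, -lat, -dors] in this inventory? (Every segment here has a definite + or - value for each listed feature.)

m, n, r

Among the inventory, the [+sonorant] segments are /ɲ, m, ɭ, w, l, n, r, ɥ/.
Among these, [-lateral] gives /ɲ, m, w, n, r, ɥ/.
Of those, [-dorsal] leaves /m, n, r/.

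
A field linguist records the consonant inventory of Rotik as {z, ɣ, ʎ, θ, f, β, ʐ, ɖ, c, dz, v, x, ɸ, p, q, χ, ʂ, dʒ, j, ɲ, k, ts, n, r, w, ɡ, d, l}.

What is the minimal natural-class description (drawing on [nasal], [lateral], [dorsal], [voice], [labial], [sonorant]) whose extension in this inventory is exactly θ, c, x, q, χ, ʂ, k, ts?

/θ, c, x, q, χ, ʂ, k, ts/ are all [−voice], [−labial], and no other segment in the inventory matches both values. Dropping any one of them over-generates: [−labial] alone would also admit /z, ɣ, ʎ, ʐ, …/; [−voice] alone would also admit /f, ɸ, p/. No other single listed feature picks out exactly this set either, so fewer than two features will not do.

[−voice, −labial]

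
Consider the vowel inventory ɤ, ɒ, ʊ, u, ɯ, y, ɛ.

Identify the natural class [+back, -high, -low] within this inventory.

ɤ

Checking each segment against [+back], [-high], [-low]: /ɤ/ (mid back unrounded tense vowel) satisfies every feature; every other segment in the inventory fails at least one.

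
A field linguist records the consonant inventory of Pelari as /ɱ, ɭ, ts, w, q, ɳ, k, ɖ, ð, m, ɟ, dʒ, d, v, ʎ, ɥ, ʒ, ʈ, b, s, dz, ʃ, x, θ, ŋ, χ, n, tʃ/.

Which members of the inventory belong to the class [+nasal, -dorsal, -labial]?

ɳ, n

Checking each segment against [+nasal], [-dorsal], [-labial]: /ɳ/ (retroflex nasal), /n/ (alveolar nasal) satisfy every feature; every other segment in the inventory fails at least one.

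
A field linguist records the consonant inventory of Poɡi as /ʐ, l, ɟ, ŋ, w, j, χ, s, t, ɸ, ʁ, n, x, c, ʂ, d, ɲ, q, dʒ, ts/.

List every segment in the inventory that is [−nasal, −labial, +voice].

ʐ, l, ɟ, j, ʁ, d, dʒ

Checking each segment against [−nasal], [−labial], [+voice]: /ʐ/ (voiced retroflex fricative), /l/ (alveolar lateral approximant), /ɟ/ (voiced palatal stop), /j/ (palatal glide), /ʁ/ (voiced uvular fricative), /d/ (voiced alveolar stop), among others, satisfy every feature; every other segment in the inventory fails at least one.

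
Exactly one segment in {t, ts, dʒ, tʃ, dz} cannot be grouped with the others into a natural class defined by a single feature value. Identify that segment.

/dz, ts, tʃ, dʒ/ are all [+delayed release], but /t/ (voiceless alveolar stop) is [−delayed release]. No other single segment can be removed to leave a set sharing one feature value that the removed segment lacks, so /t/ is the odd one out.

t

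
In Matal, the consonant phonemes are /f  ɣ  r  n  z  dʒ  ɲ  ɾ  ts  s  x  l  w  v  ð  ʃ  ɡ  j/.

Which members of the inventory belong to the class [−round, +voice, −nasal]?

Checking each segment against [−round], [+voice], [−nasal]: /ɣ/ (voiced velar fricative), /r/ (alveolar trill), /z/ (voiced alveolar fricative), /dʒ/ (voiced postalveolar affricate), /ɾ/ (alveolar tap), /l/ (alveolar lateral approximant), among others, satisfy every feature; every other segment in the inventory fails at least one.

ɣ, r, z, dʒ, ɾ, l, v, ð, ɡ, j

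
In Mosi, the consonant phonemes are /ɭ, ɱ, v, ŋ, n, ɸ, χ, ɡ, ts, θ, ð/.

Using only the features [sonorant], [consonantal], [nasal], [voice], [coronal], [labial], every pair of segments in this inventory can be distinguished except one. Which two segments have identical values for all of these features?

Both /ts/ and /θ/ are [-sonorant], [+consonantal], [-nasal], [-voice], [+coronal], [-labial]. Since the list omits [continuant], [strident] and [distributed] — which do distinguish the voiceless alveolar affricate from the voiceless dental fricative — this pair collapses; all other pairs remain distinct.

ts, θ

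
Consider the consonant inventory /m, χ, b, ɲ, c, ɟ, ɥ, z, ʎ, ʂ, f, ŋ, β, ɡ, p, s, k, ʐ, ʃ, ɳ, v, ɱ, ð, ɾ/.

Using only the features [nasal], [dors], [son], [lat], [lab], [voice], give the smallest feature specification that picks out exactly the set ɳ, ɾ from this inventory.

[+son, −lab, −dors]

The class [+sonorant], [−labial], [−dorsal] has exactly /ɳ, ɾ/ as its extension in this inventory. No smaller conjunction from the listed features achieves this: [−labial, −dorsal] alone would also admit /z, ʂ, s, ʐ, …/; [+sonorant, −dorsal] alone would also admit /m, ɱ/; [+sonorant, −labial] alone would also admit /ɲ, ʎ, ŋ/; and checking the remaining two-feature bundles turns up none with this extension.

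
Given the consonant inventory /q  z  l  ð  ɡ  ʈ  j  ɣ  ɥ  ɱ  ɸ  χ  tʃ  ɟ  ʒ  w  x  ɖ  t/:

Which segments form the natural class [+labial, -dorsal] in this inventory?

Checking each segment against [+labial], [-dorsal]: /ɱ/ (labiodental nasal), /ɸ/ (voiceless bilabial fricative) satisfy every feature; every other segment in the inventory fails at least one.

ɱ, ɸ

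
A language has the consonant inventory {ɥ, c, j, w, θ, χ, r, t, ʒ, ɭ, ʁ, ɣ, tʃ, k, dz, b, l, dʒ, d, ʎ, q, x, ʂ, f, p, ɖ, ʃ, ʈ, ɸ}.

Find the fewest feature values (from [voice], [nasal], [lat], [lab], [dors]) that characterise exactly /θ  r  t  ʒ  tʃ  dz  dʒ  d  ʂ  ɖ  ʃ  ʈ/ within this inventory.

[-lat, -lab, -dors]

The class [-lateral], [-labial], [-dorsal] has exactly /θ, r, t, ʒ, tʃ, dz, dʒ, d, ʂ, ɖ, ʃ, ʈ/ as its extension in this inventory. No smaller conjunction from the listed features achieves this: [-labial, -dorsal] alone would also admit /ɭ, l/; [-lateral, -dorsal] alone would also admit /b, f, p, ɸ/; [-lateral, -labial] alone would also admit /c, j, χ, ʁ, …/; and checking the remaining two-feature bundles turns up none with this extension.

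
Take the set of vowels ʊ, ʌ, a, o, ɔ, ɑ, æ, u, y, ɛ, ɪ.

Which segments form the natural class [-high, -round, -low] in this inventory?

ʌ, ɛ

Checking each segment against [-high], [-round], [-low]: /ʌ/ (mid back unrounded lax vowel), /ɛ/ (mid front unrounded lax vowel) satisfy every feature; every other segment in the inventory fails at least one.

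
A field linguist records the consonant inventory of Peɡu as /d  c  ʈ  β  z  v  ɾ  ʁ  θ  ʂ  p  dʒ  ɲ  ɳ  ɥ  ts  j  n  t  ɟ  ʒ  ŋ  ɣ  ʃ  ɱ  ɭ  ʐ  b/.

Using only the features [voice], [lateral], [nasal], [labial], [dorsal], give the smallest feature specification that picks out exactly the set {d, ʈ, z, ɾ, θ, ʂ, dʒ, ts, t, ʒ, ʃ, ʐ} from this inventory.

[−nasal, −lateral, −labial, −dorsal]

/d, ʈ, z, ɾ, θ, ʂ, dʒ, ts, t, ʒ, ʃ, ʐ/ are all [−nasal], [−lateral], [−labial], [−dorsal], and no other segment in the inventory matches all four values. Dropping any one of them over-generates: [−lateral, −labial, −dorsal] alone would also admit /ɳ, n/; [−nasal, −labial, −dorsal] alone would also admit /ɭ/; [−nasal, −lateral, −dorsal] alone would also admit /β, v, p, b/; [−nasal, −lateral, −labial] alone would also admit /c, ʁ, j, ɟ, …/. No other combination of three listed features picks out exactly this set either, so fewer than four features will not do.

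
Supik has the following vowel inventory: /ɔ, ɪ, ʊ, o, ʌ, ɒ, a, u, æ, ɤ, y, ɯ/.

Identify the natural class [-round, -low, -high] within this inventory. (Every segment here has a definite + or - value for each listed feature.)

ʌ, ɤ

The [-round] segments are /ɪ, ʌ, a, æ, ɤ, ɯ/.
Intersecting with [-low] gives /ɪ, ʌ, ɤ, ɯ/.
Within that set, [-high] leaves /ʌ, ɤ/.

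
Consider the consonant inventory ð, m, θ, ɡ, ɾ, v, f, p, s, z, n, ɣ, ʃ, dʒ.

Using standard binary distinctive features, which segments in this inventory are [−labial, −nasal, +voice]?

First, the [−labial] segments are /ð, θ, ɡ, ɾ, s, z, n, ɣ, ʃ, dʒ/.
Of those, [−nasal] gives /ð, θ, ɡ, ɾ, s, z, ɣ, ʃ, dʒ/.
Among these, [+voice] leaves /ð, ɡ, ɾ, z, ɣ, dʒ/.

ð, ɡ, ɾ, z, ɣ, dʒ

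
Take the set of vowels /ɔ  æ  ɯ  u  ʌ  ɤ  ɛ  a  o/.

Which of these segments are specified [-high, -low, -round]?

Eliminate segments failing any feature: /ɔ, o/ are [+round]; /æ, a/ are [+low]; /ɯ, u/ are [+high]. The remaining /ʌ, ɤ, ɛ/ satisfy [-high], [-low], [-round].

ʌ, ɤ, ɛ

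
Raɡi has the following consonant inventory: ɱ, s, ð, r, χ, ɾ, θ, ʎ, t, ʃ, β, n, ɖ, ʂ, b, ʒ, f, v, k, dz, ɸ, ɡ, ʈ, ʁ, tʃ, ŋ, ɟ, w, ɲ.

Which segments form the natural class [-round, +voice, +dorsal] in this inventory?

ʎ, ɡ, ʁ, ŋ, ɟ, ɲ

Among the inventory, the [-round] segments are /ɱ, s, ð, r, χ, ɾ, θ, ʎ, t, ʃ, β, n, ɖ, ʂ, b, ʒ, f, v, k, dz, ɸ, ɡ, ʈ, ʁ, tʃ, ŋ, ɟ, ɲ/.
Within that set, [+voice] gives /ɱ, ð, r, ɾ, ʎ, β, n, ɖ, b, ʒ, v, dz, ɡ, ʁ, ŋ, ɟ, ɲ/.
Of those, [+dorsal] leaves /ʎ, ɡ, ʁ, ŋ, ɟ, ɲ/.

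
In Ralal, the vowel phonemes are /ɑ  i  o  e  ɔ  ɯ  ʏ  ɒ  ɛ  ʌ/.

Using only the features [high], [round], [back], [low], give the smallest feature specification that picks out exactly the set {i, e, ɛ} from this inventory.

The class [−back], [−round] has exactly /i, e, ɛ/ as its extension in this inventory. No smaller conjunction from the listed features achieves this: [−round] alone would also admit /ɑ, ɯ, ʌ/; [−back] alone would also admit /ʏ/; and checking the remaining single features turns up none with this extension.

[−back, −round]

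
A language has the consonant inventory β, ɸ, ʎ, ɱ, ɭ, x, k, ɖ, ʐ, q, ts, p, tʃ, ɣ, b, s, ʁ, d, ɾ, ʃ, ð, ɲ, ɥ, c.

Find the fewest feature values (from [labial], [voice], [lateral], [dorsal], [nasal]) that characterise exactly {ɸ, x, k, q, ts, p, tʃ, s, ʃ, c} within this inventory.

[-voice]

Every target segment is [-voice] and no other inventory member is, so one feature is enough.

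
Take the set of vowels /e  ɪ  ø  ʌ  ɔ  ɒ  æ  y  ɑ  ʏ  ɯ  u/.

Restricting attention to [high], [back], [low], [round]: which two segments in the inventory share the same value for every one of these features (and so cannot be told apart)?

ʏ, y

On the given features, /ʏ/ and /y/ have an identical profile: [+high], [−back], [−low], [+round]. No other two segments in the inventory coincide on all 4 features. (They do differ in [tense], which is not among the given features.)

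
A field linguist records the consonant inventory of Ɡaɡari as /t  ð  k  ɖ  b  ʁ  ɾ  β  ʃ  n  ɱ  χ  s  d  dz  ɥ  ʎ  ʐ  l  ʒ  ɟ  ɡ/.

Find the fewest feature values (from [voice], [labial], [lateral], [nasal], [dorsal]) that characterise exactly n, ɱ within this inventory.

[+nasal]

/n, ɱ/ are exactly the [+nasal] segments in the inventory, so a single feature suffices.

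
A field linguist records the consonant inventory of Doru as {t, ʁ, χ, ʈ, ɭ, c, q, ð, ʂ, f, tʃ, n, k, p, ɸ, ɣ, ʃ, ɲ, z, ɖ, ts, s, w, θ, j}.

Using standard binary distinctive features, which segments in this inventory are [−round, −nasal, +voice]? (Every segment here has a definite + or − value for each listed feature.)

ʁ, ɭ, ð, ɣ, z, ɖ, j

Checking each segment against [−round], [−nasal], [+voice]: /ʁ/ (voiced uvular fricative), /ɭ/ (retroflex lateral approximant), /ð/ (voiced dental fricative), /ɣ/ (voiced velar fricative), /z/ (voiced alveolar fricative), /ɖ/ (voiced retroflex stop), among others, satisfy every feature; every other segment in the inventory fails at least one.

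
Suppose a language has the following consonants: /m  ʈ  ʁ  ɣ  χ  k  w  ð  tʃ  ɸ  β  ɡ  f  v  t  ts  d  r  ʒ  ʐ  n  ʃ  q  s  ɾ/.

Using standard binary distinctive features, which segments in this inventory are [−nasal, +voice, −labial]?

Checking each segment against [−nasal], [+voice], [−labial]: /ʁ/ (voiced uvular fricative), /ɣ/ (voiced velar fricative), /ð/ (voiced dental fricative), /ɡ/ (voiced velar stop), /d/ (voiced alveolar stop), /r/ (alveolar trill), among others, satisfy every feature; every other segment in the inventory fails at least one.

ʁ, ɣ, ð, ɡ, d, r, ʒ, ʐ, ɾ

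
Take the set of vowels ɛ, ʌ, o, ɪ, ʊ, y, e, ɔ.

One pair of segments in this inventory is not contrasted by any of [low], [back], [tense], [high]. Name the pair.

On the given features, /ʌ/ and /ɔ/ have an identical profile: [-low], [+back], [-tense], [-high]. No other two segments in the inventory coincide on all 4 features. (They do differ in [labial] and [round], which are not among the given features.)

ʌ, ɔ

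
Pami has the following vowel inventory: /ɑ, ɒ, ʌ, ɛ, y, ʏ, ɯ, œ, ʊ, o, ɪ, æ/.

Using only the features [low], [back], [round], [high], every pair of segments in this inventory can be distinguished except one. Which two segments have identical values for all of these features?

ʏ, y

/ʏ/ (high front rounded lax vowel) and /y/ (high front rounded tense vowel) are both [-low], [-back], [+round], [+high], so none of the listed features separates them. (They do differ in [tense], which is not among the given features.) Every other pair in the inventory differs on at least one listed feature.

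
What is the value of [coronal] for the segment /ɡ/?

/ɡ/ is the voiced velar stop, hence [−coronal].

[−coronal]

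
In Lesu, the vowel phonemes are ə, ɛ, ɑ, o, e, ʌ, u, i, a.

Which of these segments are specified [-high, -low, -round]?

ə, ɛ, e, ʌ

Checking each segment against [-high], [-low], [-round]: /ə/ (mid central vowel (schwa)), /ɛ/ (mid front unrounded lax vowel), /e/ (mid front unrounded tense vowel), /ʌ/ (mid back unrounded lax vowel) satisfy every feature; every other segment in the inventory fails at least one.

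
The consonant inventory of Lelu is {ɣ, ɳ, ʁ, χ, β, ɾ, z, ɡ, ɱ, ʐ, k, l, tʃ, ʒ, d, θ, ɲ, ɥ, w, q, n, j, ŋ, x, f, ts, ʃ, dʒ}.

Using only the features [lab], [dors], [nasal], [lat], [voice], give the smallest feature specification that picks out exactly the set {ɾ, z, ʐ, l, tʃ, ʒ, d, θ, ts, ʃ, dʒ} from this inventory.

[-nasal, -lab, -dors]

The class [-nasal], [-labial], [-dorsal] has exactly /ɾ, z, ʐ, l, tʃ, ʒ, d, θ, ts, ʃ, dʒ/ as its extension in this inventory. No smaller conjunction from the listed features achieves this: [-labial, -dorsal] alone would also admit /ɳ, n/; [-nasal, -dorsal] alone would also admit /β, f/; [-nasal, -labial] alone would also admit /ɣ, ʁ, χ, ɡ, …/; and checking the remaining two-feature bundles turns up none with this extension.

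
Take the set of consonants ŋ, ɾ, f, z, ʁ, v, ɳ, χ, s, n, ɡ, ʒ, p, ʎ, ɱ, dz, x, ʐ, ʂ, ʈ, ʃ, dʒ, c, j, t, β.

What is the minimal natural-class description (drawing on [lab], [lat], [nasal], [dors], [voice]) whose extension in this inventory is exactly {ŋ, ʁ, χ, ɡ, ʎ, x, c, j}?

[+dors]

The target set is precisely the extension of [+dorsal] in this inventory.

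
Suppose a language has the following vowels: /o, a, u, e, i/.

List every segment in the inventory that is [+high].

The feature [high] marks segments produced with the tongue body raised. In this inventory /u, i/ have that property, so they are [+high]; /o, a, e/ are [-high].

u, i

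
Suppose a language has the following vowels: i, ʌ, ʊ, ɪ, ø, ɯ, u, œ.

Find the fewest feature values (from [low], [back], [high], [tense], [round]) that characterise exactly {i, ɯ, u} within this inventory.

[+high, +tense]

/i, ɯ, u/ are all [+high], [+tense], and no other segment in the inventory matches both values. Dropping any one of them over-generates: [+tense] alone would also admit /ø/; [+high] alone would also admit /ʊ, ɪ/. No other single listed feature picks out exactly this set either, so fewer than two features will not do.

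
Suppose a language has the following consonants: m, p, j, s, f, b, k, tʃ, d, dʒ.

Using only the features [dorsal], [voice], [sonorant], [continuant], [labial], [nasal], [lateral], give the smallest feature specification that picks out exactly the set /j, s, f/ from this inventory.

The target set is precisely the extension of [+continuant] in this inventory.

[+continuant]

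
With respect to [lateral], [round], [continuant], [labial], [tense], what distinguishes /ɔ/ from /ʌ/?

[labial], [round]

/ɔ/ (mid back rounded lax vowel) and /ʌ/ (mid back unrounded lax vowel) agree on [−lateral], [+continuant], [−tense]. They differ on [labial] (/ɔ/ [+], /ʌ/ [−]), [round] (/ɔ/ [+], /ʌ/ [−]).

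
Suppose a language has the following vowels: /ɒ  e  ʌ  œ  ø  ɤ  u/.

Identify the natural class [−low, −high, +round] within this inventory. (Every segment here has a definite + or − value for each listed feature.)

Eliminate segments failing any feature: /ɒ/ is [+low]; /e, ʌ, ɤ/ are [−round]; /u/ is [+high]. The remaining /œ, ø/ satisfy [−low], [−high], [+round].

œ, ø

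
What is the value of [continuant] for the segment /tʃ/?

[-continuant]

/tʃ/ is the voiceless postalveolar affricate. The feature [continuant] marks segments produced without complete oral closure; /tʃ/ lacks this property, so it is [-continuant].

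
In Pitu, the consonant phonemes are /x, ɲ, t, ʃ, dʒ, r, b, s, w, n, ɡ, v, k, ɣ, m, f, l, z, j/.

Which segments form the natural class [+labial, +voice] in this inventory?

b, w, v, m

Checking each segment against [+labial], [+voice]: /b/ (voiced bilabial stop), /w/ (labial-velar glide), /v/ (voiced labiodental fricative), /m/ (bilabial nasal) satisfy every feature; every other segment in the inventory fails at least one.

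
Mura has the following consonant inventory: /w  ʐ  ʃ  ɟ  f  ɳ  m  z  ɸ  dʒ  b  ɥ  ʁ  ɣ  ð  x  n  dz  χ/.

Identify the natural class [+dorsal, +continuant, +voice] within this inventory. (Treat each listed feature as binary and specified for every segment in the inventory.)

w, ɥ, ʁ, ɣ

Checking each segment against [+dorsal], [+continuant], [+voice]: /w/ (labial-velar glide), /ɥ/ (labial-palatal glide), /ʁ/ (voiced uvular fricative), /ɣ/ (voiced velar fricative) satisfy every feature; every other segment in the inventory fails at least one.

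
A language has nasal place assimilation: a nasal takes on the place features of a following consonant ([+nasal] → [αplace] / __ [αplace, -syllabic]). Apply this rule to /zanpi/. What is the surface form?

The only nasal preceding a consonant is /n/ before /p/. /p/ is [+labial], so /n/ → /m/, giving [zampi].

[zampi]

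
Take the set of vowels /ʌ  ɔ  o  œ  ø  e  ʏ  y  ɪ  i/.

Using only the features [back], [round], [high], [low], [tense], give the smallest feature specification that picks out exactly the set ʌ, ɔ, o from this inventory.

[+back]

/ʌ, ɔ, o/ are exactly the [+back] segments in the inventory, so a single feature suffices.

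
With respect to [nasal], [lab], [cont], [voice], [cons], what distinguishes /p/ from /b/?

/p/ (voiceless bilabial stop) and /b/ (voiced bilabial stop) agree on [-nasal], [+labial], [-continuant], [+consonantal]. They differ on [voice] (/p/ [-], /b/ [+]).

[voice]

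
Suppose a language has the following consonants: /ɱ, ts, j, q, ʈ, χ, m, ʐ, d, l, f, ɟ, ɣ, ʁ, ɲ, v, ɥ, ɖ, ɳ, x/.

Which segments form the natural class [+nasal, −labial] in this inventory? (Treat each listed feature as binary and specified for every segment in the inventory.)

ɲ, ɳ

Eliminate segments failing any feature: /ɱ, m/ are [+labial]; /ts, j, q, ʈ, χ, ʐ, d, l, f, ɟ, ɣ, ʁ, v, ɥ, ɖ, x/ are [−nasal]. The remaining /ɲ, ɳ/ satisfy [+nasal], [−labial].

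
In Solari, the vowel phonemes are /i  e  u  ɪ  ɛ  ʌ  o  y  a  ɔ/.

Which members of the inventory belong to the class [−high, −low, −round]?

e, ɛ, ʌ

Eliminate segments failing any feature: /i, u, ɪ, y/ are [+high]; /o, ɔ/ are [+round]; /a/ is [+low]. The remaining /e, ɛ, ʌ/ satisfy [−high], [−low], [−round].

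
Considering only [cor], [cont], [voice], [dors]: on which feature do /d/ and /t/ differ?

[voice]

/d/ (voiced alveolar stop) and /t/ (voiceless alveolar stop) agree on [+coronal], [−continuant], [−dorsal]. They differ on [voice] (/d/ [+], /t/ [−]).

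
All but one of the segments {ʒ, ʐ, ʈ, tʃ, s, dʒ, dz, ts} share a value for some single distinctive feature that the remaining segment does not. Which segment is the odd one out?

ʈ

[strident] groups all but one: /dʒ, ʐ, ʒ, tʃ, s, dz, ts/ share [+strident] while /ʈ/ (voiceless retroflex stop) alone is [−strident]. Removing any other segment would not leave a single-feature class that excludes it.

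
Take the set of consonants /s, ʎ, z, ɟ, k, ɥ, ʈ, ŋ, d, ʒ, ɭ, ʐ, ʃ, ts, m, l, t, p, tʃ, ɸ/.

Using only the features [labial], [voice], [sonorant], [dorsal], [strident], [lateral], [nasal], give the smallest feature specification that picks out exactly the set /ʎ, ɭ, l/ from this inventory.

[+lateral]

The target set is precisely the extension of [+lateral] in this inventory.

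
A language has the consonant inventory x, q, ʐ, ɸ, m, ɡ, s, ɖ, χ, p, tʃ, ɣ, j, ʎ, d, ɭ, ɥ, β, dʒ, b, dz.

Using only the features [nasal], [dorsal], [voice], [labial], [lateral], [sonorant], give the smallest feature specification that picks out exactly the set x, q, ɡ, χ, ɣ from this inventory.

[-sonorant, +dorsal]

The class [-sonorant], [+dorsal] has exactly /x, q, ɡ, χ, ɣ/ as its extension in this inventory. No smaller conjunction from the listed features achieves this: [+dorsal] alone would also admit /j, ʎ, ɥ/; [-sonorant] alone would also admit /ʐ, ɸ, s, ɖ, …/; and checking the remaining single features turns up none with this extension.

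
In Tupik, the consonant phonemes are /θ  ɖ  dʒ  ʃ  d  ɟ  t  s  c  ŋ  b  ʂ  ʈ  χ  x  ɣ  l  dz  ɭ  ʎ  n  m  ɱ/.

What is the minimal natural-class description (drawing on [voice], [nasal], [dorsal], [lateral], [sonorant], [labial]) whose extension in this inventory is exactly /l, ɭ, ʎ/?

[+lateral]

The target set is precisely the extension of [+lateral] in this inventory.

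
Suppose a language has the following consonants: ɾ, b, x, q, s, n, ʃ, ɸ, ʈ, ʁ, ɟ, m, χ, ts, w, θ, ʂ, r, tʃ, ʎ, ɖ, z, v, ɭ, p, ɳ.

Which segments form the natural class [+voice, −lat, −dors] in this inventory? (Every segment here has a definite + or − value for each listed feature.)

Eliminate segments failing any feature: /x, q, s, ʃ, ɸ, ʈ, χ, ts, θ, ʂ, tʃ, p/ are [−voice]; /ʁ, ɟ, w/ are [+dorsal]; /ʎ, ɭ/ are [+lateral]. The remaining /ɾ, b, n, m, r, ɖ, z, v, ɳ/ satisfy [+voice], [−lateral], [−dorsal].

ɾ, b, n, m, r, ɖ, z, v, ɳ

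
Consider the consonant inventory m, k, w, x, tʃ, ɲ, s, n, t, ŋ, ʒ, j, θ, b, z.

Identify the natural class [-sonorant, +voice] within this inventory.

ʒ, b, z

Eliminate segments failing any feature: /m, w, ɲ, n, ŋ, j/ are [+sonorant]; /k, x, tʃ, s, t, θ/ are [-voice]. The remaining /ʒ, b, z/ satisfy [-sonorant], [+voice].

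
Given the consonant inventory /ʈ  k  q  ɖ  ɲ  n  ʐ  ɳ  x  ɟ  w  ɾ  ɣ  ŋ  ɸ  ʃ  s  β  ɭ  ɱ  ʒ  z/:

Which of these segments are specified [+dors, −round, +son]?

ɲ, ŋ

Eliminate segments failing any feature: /ʈ, ɖ, n, ʐ, ɳ, ɾ, ɸ, ʃ, s, β, ɭ, ɱ, ʒ, z/ are [−dorsal]; /k, q, x, ɟ, ɣ/ are [−sonorant]; /w/ is [+round]. The remaining /ɲ, ŋ/ satisfy [+dorsal], [−round], [+sonorant].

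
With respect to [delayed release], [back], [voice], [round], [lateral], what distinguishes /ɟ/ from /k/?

The two segments share [-delayed release], [-round], [-lateral]. The only features from the list on which they differ: /ɟ/ is [+voice] while /k/ is [-voice]; /ɟ/ is [-back] while /k/ is [+back].

[voice], [back]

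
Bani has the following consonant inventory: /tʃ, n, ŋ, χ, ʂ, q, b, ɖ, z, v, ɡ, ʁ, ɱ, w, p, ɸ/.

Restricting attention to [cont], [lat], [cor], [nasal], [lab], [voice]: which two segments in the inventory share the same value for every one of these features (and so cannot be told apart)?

v, w

/v/ (voiced labiodental fricative) and /w/ (labial-velar glide) are both [+continuant], [−lateral], [−coronal], [−nasal], [+labial], [+voice], so none of the listed features separates them. (They do differ in [sonorant], [round] and [dorsal], which are not among the given features.) Every other pair in the inventory differs on at least one listed feature.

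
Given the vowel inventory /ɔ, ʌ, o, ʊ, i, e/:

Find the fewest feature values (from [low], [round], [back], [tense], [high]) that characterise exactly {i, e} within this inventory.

/i, e/ are exactly the [−back] segments in the inventory, so a single feature suffices.

[−back]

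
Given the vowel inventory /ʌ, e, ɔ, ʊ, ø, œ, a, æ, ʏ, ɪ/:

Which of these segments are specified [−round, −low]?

Checking each segment against [−round], [−low]: /ʌ/ (mid back unrounded lax vowel), /e/ (mid front unrounded tense vowel), /ɪ/ (high front unrounded lax vowel) satisfy every feature; every other segment in the inventory fails at least one.

ʌ, e, ɪ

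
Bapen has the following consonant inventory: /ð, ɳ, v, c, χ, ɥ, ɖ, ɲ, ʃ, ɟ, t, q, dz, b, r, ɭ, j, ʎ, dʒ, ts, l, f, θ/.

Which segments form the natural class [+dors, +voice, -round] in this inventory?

ɲ, ɟ, j, ʎ

Checking each segment against [+dorsal], [+voice], [-round]: /ɲ/ (palatal nasal), /ɟ/ (voiced palatal stop), /j/ (palatal glide), /ʎ/ (palatal lateral approximant) satisfy every feature; every other segment in the inventory fails at least one.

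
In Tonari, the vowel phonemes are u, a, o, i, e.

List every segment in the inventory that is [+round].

The feature [round] marks segments produced with lip rounding. In this inventory /u, o/ have that property, so they are [+round]; /a, i, e/ are [-round].

u, o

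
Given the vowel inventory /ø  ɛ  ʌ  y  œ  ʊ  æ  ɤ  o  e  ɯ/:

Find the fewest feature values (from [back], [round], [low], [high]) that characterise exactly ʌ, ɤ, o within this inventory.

[-high, +back]

Every target segment is [-high], [+back]; each remaining inventory member fails at least one of these. Each conjunct is needed — [+back] alone would also admit /ʊ, ɯ/; [-high] alone would also admit /ø, ɛ, œ, æ, …/ — and no other single listed feature has exactly this extension, so two is the minimum.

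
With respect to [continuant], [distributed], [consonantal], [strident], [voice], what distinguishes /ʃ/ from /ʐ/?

The two segments share [+continuant], [+consonantal], [+strident]. The only features from the list on which they differ: /ʃ/ is [−voice] while /ʐ/ is [+voice]; /ʃ/ is [+distributed] while /ʐ/ is [−distributed].

[voice], [distributed]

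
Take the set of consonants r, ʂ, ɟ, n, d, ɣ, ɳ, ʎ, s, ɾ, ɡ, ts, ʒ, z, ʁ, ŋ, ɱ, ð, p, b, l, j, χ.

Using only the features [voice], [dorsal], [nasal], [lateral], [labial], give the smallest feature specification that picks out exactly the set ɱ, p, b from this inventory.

[+labial]

Every target segment is [+labial] and no other inventory member is, so one feature is enough.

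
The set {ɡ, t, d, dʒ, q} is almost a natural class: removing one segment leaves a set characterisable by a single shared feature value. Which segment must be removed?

dʒ

The remaining segments after removing /dʒ/ share [-delayed release]; /dʒ/ (voiced postalveolar affricate) is [+delayed release]. For every other candidate removal, the leftover set fails to share any single feature value that the removed segment lacks.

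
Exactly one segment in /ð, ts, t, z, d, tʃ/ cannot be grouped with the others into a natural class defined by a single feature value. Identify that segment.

[anterior] groups all but one: /z, ts, t, ð, d/ share [+anterior] while /tʃ/ (voiceless postalveolar affricate) alone is [−anterior]. Removing any other segment would not leave a single-feature class that excludes it.

tʃ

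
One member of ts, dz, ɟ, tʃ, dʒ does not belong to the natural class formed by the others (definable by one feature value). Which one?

[delayed release] (equivalently [strident], [dorsal]) groups all but one: /dʒ, dz, ts, tʃ/ share [+delayed release] while /ɟ/ (voiced palatal stop) alone is [−delayed release]. Removing any other segment would not leave a single-feature class that excludes it.

ɟ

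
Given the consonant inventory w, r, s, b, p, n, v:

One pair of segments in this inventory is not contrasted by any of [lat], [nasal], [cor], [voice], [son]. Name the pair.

b, v

/b/ (voiced bilabial stop) and /v/ (voiced labiodental fricative) are both [−lateral], [−nasal], [−coronal], [+voice], [−sonorant], so none of the listed features separates them. (They do differ in [continuant], which is not among the given features.) Every other pair in the inventory differs on at least one listed feature.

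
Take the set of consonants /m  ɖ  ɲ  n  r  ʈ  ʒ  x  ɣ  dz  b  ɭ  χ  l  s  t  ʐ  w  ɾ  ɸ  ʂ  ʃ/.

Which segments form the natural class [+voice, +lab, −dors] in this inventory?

Eliminate segments failing any feature: /ɖ, ɲ, n, r, ʒ, ɣ, dz, ɭ, l, ʐ, ɾ/ are [−labial]; /ʈ, x, χ, s, t, ɸ, ʂ, ʃ/ are [−voice]; /w/ is [+dorsal]. The remaining /m, b/ satisfy [+voice], [+labial], [−dorsal].

m, b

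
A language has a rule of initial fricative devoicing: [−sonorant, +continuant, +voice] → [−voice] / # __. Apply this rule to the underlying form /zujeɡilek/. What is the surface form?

[sujeɡilek]

The only segment in the rule's environment that also matches [−sonorant, +continuant, +voice] is /z/. Applying [−voice] turns the voiced alveolar fricative into /s/ (voiceless alveolar fricative), giving [sujeɡilek].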